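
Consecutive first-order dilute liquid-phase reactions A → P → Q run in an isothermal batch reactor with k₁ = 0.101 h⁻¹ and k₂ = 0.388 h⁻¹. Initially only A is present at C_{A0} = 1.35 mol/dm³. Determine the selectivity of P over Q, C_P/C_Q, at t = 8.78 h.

0.293

For first-order series with pure A initially, C_P(t) = k₁C_{A0}/(k₂−k₁)·(e^(−k₁t) − e^(−k₂t)).
e^(−k₁t) = e^(−0.101×8.78) = e^(−0.8868) = 0.4120; e^(−k₂t) = e^(−3.407) = 0.03315.
C_P = 0.101×1.35/(0.388−0.101) × (0.4120−0.03315) = 0.4751×0.3788 = 0.1800 mol/dm³.
C_A = C_{A0}e^(−k₁t) = 0.5562 mol/dm³, so C_Q = C_{A0}−C_A−C_P = 0.6139 mol/dm³; C_P/C_Q = 0.293.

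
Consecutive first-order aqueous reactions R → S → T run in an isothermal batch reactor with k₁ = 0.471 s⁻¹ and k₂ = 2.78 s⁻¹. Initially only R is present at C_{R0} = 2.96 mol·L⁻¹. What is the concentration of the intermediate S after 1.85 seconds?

0.249 mol·L⁻¹

For first-order series with pure R initially, C_S(t) = k₁C_{R0}/(k₂−k₁)·(e^(−k₁t) − e^(−k₂t)).
e^(−k₁t) = e^(−0.471×1.85) = e^(−0.8713) = 0.4184; e^(−k₂t) = e^(−5.143) = 0.005840.
C_S = 0.471×2.96/(2.78−0.471) × (0.4184−0.005840) = 0.6038×0.4125 = 0.2491 mol·L⁻¹.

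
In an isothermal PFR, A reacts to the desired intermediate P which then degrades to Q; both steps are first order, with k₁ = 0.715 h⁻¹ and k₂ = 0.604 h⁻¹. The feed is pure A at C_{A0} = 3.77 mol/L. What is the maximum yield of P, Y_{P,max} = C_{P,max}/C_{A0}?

0.399

Evaluating C_P at τ_opt = ln(k₂/k₁)/(k₂−k₁) gives C_{P,max}/C_{A0} = (k₁/k₂)^[k₂/(k₂−k₁)].
= (0.715/0.604)^(0.604/(0.604−0.715)) = (1.184)^(-5.441) = 0.3993.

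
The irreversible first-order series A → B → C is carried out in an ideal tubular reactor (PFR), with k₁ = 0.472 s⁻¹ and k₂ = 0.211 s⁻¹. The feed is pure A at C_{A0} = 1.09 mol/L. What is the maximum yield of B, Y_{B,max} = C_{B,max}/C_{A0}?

0.522

Evaluating C_B at τ_opt = ln(k₂/k₁)/(k₂−k₁) gives C_{B,max}/C_{A0} = (k₁/k₂)^[k₂/(k₂−k₁)].
= (0.472/0.211)^(0.211/(0.211−0.472)) = (2.237)^(-0.8084) = 0.5216.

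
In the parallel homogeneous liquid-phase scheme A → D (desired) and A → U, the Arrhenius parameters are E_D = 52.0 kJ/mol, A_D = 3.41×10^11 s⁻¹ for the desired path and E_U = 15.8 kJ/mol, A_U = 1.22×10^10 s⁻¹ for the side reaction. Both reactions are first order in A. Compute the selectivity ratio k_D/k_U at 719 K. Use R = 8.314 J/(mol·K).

0.0655

k_D/k_U = (A_D/A_U)·exp[−(E_D−E_U)/(RT)] = (A_D/A_U)·exp[(E_U−E_D)/(RT)].
(E_U−E_D)/(RT) = (15.8−52.0)×10³/(8.314×719) = -36200/5978 = -6.056.
k_D/k_U = (3.41×10^11/1.22×10^10)·exp(-6.056) = 27.95 × 0.002344 = 0.0655.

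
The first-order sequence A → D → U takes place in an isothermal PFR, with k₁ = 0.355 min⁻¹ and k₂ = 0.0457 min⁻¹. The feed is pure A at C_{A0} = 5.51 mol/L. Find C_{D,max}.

4.07 mol/L

For a first-order series the maximum intermediate yield is C_{D,max}/C_{A0} = (k₁/k₂)^[k₂/(k₂−k₁)].
= (0.355/0.0457)^(0.0457/(0.0457−0.355)) = (7.768)^(-0.1478) = 0.7387.
C_{D,max} = 0.7387×5.51 = 4.07 mol/L.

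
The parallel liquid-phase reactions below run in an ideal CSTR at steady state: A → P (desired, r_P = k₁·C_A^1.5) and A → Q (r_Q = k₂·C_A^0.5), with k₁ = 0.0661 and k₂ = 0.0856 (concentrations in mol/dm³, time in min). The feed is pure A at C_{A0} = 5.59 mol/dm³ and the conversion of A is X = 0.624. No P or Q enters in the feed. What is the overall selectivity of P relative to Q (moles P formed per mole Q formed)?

1.62

Exit C_A = C_{A0}(1−X) = 5.59×0.376 = 2.102 mol/dm³.
In a CSTR the entire volume is at exit conditions, so r_P = 0.0661×2.102^1.5 = 0.2014 and r_Q = 0.0856×2.102^0.5 = 0.1241.
Overall selectivity = C_P/C_Q = r_Pτ/(r_Qτ) = r_P/r_Q = 1.62.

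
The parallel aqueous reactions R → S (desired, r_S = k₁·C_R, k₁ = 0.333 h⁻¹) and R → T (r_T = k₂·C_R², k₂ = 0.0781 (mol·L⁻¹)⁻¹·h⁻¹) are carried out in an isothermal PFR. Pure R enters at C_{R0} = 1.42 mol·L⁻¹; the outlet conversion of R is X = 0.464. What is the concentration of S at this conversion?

C_R = C_{R0}(1−X) = 0.7611 mol·L⁻¹.
Along a PFR/batch, dC_S/dC_R = −r_S/(r_S+r_T) = −k₁/(k₁+k₂·C_R).
Integrating from C_{R0} to C_R: C_S = (0.333/0.0781)·ln[(0.333+0.0781·1.42)/(0.333+0.0781·0.761)] = 4.264·ln(0.4439/0.3924) = 0.5253 mol·L⁻¹.

0.525 mol·L⁻¹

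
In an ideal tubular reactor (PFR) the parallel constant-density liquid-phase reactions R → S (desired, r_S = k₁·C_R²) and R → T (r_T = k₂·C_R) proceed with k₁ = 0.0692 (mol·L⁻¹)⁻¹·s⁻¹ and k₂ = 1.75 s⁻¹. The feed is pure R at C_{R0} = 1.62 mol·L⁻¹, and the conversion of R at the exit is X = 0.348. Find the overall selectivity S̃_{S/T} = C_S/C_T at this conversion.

C_R = C_{R0}(1−X) = 1.056 mol·L⁻¹.
Along a PFR/batch, dC_T/dC_R = −r_T/(r_S+r_T) = −k₂/(k₂+k₁·C_R).
Integrating from C_{R0} to C_R: C_T = (1.75/0.0692)·ln[(1.75+0.0692·1.62)/(1.75+0.0692·1.06)] = 25.29·ln(1.862/1.823) = 0.5354 mol·L⁻¹.
Then C_S = (C_{R0}−C_R) − C_T = 0.5638 − 0.5354 = 0.02831 mol·L⁻¹.
S̃_{S/T} = C_S/C_T = 0.02831/0.5354 = 0.0529.

0.0529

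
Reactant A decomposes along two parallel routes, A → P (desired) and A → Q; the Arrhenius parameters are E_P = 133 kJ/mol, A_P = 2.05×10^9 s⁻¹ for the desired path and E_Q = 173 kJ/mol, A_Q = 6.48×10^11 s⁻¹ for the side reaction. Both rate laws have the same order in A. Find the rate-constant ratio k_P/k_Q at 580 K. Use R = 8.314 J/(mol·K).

12.7

Since both paths have the same order in A, the concentration cancels and S_{P/Q} = k_P/k_Q = (A_P/A_Q)·exp[(E_Q−E_P)/(RT)].
(E_Q−E_P)/(RT) = (173−133)×10³/(8.314×580) = 40000/4822 = 8.295.
k_P/k_Q = (2.05×10^9/6.48×10^11)·exp(8.295) = 0.003164 × 4004 = 12.7.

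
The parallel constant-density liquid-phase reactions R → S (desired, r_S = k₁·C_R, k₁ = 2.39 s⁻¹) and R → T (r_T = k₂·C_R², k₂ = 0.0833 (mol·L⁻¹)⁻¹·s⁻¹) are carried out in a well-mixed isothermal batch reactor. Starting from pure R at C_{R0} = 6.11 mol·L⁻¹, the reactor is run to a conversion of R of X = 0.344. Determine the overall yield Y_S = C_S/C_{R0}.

0.293

C_R = C_{R0}(1−X) = 4.008 mol·L⁻¹.
Along a PFR/batch, dC_S/dC_R = −r_S/(r_S+r_T) = −k₁/(k₁+k₂·C_R).
Integrating from C_{R0} to C_R: C_S = (2.39/0.0833)·ln[(2.39+0.0833·6.11)/(2.39+0.0833·4.01)] = 28.69·ln(2.899/2.724) = 1.787 mol·L⁻¹.
Y_S = C_S/C_{R0} = 1.787/6.11 = 0.293.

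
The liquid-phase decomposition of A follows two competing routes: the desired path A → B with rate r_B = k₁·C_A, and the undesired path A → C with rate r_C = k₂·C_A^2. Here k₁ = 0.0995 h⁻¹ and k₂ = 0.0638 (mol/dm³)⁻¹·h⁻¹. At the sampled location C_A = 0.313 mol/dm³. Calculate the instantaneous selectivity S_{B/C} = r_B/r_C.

S_{B/C} = r_B/r_C = (k₁·C_A)/(k₂·C_A^2) = (k₁/k₂)·C_A⁻¹.
= (0.0995×0.3130) / (0.0638×0.3130^2) = 0.03114/0.006250 = 4.98.

4.98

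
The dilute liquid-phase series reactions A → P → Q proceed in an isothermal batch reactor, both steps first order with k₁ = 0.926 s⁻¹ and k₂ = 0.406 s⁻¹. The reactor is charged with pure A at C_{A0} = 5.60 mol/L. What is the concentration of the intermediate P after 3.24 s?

2.18 mol/L

For first-order series with pure A initially, C_P(t) = k₁C_{A0}/(k₂−k₁)·(e^(−k₁t) − e^(−k₂t)).
e^(−k₁t) = e^(−0.926×3.24) = e^(−3.000) = 0.04978; e^(−k₂t) = e^(−1.315) = 0.2684.
C_P = 0.926×5.60/(0.406−0.926) × (0.04978−0.2684) = (-9.972)×(-0.2186) = 2.180 mol/L.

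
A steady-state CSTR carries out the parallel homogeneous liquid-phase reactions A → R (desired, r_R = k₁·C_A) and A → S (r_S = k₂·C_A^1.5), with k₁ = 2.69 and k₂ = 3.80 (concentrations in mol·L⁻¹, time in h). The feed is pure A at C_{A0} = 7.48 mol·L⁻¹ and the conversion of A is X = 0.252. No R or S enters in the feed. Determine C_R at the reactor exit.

Exit C_A = C_{A0}(1−X) = 7.48×0.748 = 5.595 mol·L⁻¹.
A CSTR operates uniformly at the exit composition, giving r_R = 15.05 and r_S = 50.29 (each k·C_A^n at C_A = 5.595).
Fraction of consumed A going to R: r_R/(r_R+r_S) = 0.2303.
C_R = 0.2303·C_{A0}·X = 0.2303×7.48×0.252 = 0.434 mol·L⁻¹.

0.434 mol·L⁻¹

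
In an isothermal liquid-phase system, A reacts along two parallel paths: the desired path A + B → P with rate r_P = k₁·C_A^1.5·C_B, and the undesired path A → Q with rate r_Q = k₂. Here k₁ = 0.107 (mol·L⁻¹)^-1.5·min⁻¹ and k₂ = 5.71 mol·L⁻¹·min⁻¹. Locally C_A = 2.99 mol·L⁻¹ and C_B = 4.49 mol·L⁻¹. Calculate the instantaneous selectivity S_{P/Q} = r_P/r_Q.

0.435

S_{P/Q} = r_P/r_Q = (k₁·C_A^1.5·C_B)/(k₂) = (k₁/k₂)·C_A^1.5·C_B.
= (0.107×2.990^1.5×4.490) / (5.71) = 2.484/5.710 = 0.435.
Since the desired path is higher order in A, keeping C_A high (PFR or concentrated feed) favours P.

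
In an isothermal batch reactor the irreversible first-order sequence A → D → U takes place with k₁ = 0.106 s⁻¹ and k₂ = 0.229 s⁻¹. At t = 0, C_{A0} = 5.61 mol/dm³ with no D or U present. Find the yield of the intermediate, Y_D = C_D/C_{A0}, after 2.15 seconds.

0.159

Solving the coupled first-order balances gives C_D(t) = [k₁/(k₂−k₁)]·C_{A0}·(e^(−k₁t) − e^(−k₂t)).
e^(−k₁t) = e^(−0.106×2.15) = e^(−0.2279) = 0.7962; e^(−k₂t) = e^(−0.4924) = 0.6112.
C_D = 0.106×5.61/(0.229−0.106) × (0.7962−0.6112) = 4.835×0.1850 = 0.8945 mol/dm³.
Y_D = C_D/C_{A0} = 0.8945/5.61 = 0.159.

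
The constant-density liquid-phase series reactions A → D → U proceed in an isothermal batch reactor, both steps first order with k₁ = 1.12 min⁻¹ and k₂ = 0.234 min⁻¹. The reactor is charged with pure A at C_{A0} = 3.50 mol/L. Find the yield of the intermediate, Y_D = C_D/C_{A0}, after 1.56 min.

0.657

For first-order series with pure A initially, C_D(t) = k₁C_{A0}/(k₂−k₁)·(e^(−k₁t) − e^(−k₂t)).
e^(−k₁t) = e^(−1.12×1.56) = e^(−1.747) = 0.1743; e^(−k₂t) = e^(−0.3650) = 0.6942.
C_D = 1.12×3.50/(0.234−1.12) × (0.1743−0.6942) = (-4.424)×(-0.5199) = 2.300 mol/L.
Y_D = C_D/C_{A0} = 2.300/3.50 = 0.657.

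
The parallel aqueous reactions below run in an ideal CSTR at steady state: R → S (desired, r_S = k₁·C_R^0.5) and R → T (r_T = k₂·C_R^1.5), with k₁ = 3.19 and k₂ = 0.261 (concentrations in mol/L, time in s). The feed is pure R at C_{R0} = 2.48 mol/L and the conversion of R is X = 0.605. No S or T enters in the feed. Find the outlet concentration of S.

Exit C_R = C_{R0}(1−X) = 2.48×0.395 = 0.9796 mol/L.
Rates in a CSTR are evaluated at the outlet concentration: r_S = 3.19×0.9796^0.5 = 3.157, r_T = 0.261×0.9796^1.5 = 0.2531.
Fraction of consumed R going to S: r_S/(r_S+r_T) = 0.9258.
C_S = 0.9258·C_{R0}·X = 0.9258×2.48×0.605 = 1.39 mol/L.

1.39 mol/L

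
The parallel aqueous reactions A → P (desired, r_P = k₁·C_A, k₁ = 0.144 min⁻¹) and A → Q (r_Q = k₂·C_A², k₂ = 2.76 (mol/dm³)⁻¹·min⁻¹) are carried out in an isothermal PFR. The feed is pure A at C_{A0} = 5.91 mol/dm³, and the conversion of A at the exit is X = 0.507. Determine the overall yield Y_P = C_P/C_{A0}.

C_A = C_{A0}(1−X) = 2.914 mol/dm³.
Along a PFR/batch, dC_P/dC_A = −r_P/(r_P+r_Q) = −k₁/(k₁+k₂·C_A).
Integrating from C_{A0} to C_A: C_P = (0.144/2.76)·ln[(0.144+2.76·5.91)/(0.144+2.76·2.91)] = 0.05217·ln(16.46/8.186) = 0.03643 mol/dm³.
Y_P = C_P/C_{A0} = 0.03643/5.91 = 0.00616.

0.00616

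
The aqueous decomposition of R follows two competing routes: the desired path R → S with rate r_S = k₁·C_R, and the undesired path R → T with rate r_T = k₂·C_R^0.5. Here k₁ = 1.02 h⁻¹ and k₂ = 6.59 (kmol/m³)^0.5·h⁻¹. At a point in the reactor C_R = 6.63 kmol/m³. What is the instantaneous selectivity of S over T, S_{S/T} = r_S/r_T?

0.399

S_{S/T} = r_S/r_T = (k₁·C_R)/(k₂·C_R^0.5) = (k₁/k₂)·C_R^0.5.
= (1.02×6.630) / (6.59×6.630^0.5) = 6.763/16.97 = 0.399.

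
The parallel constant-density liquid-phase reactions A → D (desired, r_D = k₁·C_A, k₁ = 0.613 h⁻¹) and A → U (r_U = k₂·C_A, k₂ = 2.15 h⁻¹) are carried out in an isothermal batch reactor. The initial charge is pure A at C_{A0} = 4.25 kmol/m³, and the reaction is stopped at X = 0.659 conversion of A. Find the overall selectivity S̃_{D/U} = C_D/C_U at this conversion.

0.285

C_A = C_{A0}(1−X) = 1.449 kmol/m³.
Both paths are first order in A, so the instantaneous fraction to D is constant: dC_D/d(−C_A) = k₁/(k₁+k₂) = 0.2219.
C_D = 0.2219·(C_{A0}−C_A) = 0.2219×2.801 = 0.621 kmol/m³.
C_U = (C_{A0}−C_A)−C_D = 2.179 kmol/m³; S̃_{D/U} = 0.6214/2.179 = 0.285.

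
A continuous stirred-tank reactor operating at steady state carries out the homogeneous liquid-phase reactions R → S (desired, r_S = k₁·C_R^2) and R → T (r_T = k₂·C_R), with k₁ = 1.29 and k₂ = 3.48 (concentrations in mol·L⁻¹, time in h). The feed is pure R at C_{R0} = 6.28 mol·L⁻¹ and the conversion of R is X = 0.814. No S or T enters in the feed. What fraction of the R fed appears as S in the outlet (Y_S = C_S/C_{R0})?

Exit C_R = C_{R0}(1−X) = 6.28×0.186 = 1.168 mol·L⁻¹.
A CSTR operates uniformly at the exit composition, giving r_S = 1.760 and r_T = 4.065 (each k·C_R^n at C_R = 1.168).
Fraction of consumed R going to S: r_S/(r_S+r_T) = 0.3022.
C_S = 0.3022·C_{R0}·X = 0.3022×6.28×0.814 = 1.54 mol·L⁻¹; Y_S = C_S/C_{R0} = 0.246.

0.246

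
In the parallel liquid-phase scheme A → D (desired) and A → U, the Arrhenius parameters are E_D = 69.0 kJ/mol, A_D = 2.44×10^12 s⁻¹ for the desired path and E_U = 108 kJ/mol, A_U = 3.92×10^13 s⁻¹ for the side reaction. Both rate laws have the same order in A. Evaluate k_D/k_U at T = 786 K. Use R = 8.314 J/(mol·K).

With equal orders, S_{D/U} = k_D/k_U = (A_D/A_U)·exp[(E_U−E_D)/(RT)].
(E_U−E_D)/(RT) = (108−69.0)×10³/(8.314×786) = 39000/6535 = 5.968.
k_D/k_U = (2.44×10^12/3.92×10^13)·exp(5.968) = 0.06224 × 390.7 = 24.3.
Since E_D < E_U, lowering the temperature improves selectivity toward D.

24.3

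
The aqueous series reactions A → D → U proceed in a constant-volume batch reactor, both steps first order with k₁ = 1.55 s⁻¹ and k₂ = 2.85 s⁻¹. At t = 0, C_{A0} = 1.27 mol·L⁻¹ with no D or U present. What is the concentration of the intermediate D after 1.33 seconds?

The intermediate concentration in a first-order A→B→C sequence is C_D = k₁C_{A0}(e^(−k₁t) − e^(−k₂t))/(k₂−k₁).
e^(−k₁t) = e^(−1.55×1.33) = e^(−2.062) = 0.1273; e^(−k₂t) = e^(−3.791) = 0.02258.
C_D = 1.55×1.27/(2.85−1.55) × (0.1273−0.02258) = 1.514×0.1047 = 0.1585 mol·L⁻¹.

0.159 mol·L⁻¹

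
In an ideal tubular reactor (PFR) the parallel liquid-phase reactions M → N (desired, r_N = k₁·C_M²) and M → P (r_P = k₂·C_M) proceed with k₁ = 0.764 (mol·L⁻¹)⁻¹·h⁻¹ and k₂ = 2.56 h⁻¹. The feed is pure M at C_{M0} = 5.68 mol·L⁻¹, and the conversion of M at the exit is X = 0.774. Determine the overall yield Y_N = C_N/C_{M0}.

0.380

C_M = C_{M0}(1−X) = 1.284 mol·L⁻¹.
Along a PFR/batch, dC_P/dC_M = −r_P/(r_N+r_P) = −k₂/(k₂+k₁·C_M).
Integrating from C_{M0} to C_M: C_P = (2.56/0.764)·ln[(2.56+0.764·5.68)/(2.56+0.764·1.28)] = 3.351·ln(6.900/3.541) = 2.235 mol·L⁻¹.
Then C_N = (C_{M0}−C_M) − C_P = 4.396 − 2.235 = 2.161 mol·L⁻¹.
Y_N = C_N/C_{M0} = 2.161/5.68 = 0.380.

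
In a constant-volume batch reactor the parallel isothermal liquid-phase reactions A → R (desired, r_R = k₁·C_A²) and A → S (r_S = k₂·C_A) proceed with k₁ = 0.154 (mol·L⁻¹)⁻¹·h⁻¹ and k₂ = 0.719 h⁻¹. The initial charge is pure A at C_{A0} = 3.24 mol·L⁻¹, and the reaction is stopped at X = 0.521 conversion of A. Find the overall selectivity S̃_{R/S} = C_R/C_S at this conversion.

0.506

C_A = C_{A0}(1−X) = 1.552 mol·L⁻¹.
Along a PFR/batch, dC_S/dC_A = −r_S/(r_R+r_S) = −k₂/(k₂+k₁·C_A).
Integrating from C_{A0} to C_A: C_S = (0.719/0.154)·ln[(0.719+0.154·3.24)/(0.719+0.154·1.55)] = 4.669·ln(1.218/0.9580) = 1.121 mol·L⁻¹.
Then C_R = (C_{A0}−C_A) − C_S = 1.688 − 1.121 = 0.5671 mol·L⁻¹.
S̃_{R/S} = C_R/C_S = 0.5671/1.121 = 0.506.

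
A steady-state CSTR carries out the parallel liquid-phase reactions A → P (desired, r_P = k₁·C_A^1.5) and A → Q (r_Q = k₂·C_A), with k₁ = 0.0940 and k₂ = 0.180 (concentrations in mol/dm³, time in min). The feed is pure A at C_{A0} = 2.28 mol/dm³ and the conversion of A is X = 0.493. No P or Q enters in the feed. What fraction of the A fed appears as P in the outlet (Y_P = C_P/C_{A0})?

0.177

Exit C_A = C_{A0}(1−X) = 2.28×0.507 = 1.156 mol/dm³.
Rates in a CSTR are evaluated at the outlet concentration: r_P = 0.0940×1.156^1.5 = 0.1168, r_Q = 0.180×1.156 = 0.2081.
Fraction of consumed A going to P: r_P/(r_P+r_Q) = 0.3596.
C_P = 0.3596·C_{A0}·X = 0.3596×2.28×0.493 = 0.404 mol/dm³; Y_P = C_P/C_{A0} = 0.177.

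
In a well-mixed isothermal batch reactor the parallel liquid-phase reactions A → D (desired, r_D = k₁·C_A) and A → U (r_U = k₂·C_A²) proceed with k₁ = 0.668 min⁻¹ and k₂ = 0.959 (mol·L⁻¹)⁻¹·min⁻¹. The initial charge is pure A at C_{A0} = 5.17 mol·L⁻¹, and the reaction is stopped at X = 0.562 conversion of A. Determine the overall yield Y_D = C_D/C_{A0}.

0.0921

C_A = C_{A0}(1−X) = 2.264 mol·L⁻¹.
Along a PFR/batch, dC_D/dC_A = −r_D/(r_D+r_U) = −k₁/(k₁+k₂·C_A).
Integrating from C_{A0} to C_A: C_D = (0.668/0.959)·ln[(0.668+0.959·5.17)/(0.668+0.959·2.26)] = 0.6966·ln(5.626/2.840) = 0.4763 mol·L⁻¹.
Y_D = C_D/C_{A0} = 0.4763/5.17 = 0.0921.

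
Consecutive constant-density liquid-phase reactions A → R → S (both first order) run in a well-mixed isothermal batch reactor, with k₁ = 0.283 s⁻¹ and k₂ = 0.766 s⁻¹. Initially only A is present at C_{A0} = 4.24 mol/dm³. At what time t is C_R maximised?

Setting dC_R/dt = 0 gives t_opt = ln(k₂/k₁)/(k₂−k₁).
= ln(0.766/0.283)/(0.766−0.283) = ln(2.707)/0.4830 = 0.9957/0.4830 = 2.06 s.

2.06 s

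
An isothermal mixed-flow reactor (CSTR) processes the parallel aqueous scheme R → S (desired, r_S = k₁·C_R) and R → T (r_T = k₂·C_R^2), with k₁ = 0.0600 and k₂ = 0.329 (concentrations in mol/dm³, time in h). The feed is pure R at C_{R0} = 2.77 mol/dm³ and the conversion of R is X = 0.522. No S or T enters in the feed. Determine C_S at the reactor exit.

0.175 mol/dm³

Exit C_R = C_{R0}(1−X) = 2.77×0.478 = 1.324 mol/dm³.
Rates in a CSTR are evaluated at the outlet concentration: r_S = 0.0600×1.324 = 0.07944, r_T = 0.329×1.324^2 = 0.5768.
Fraction of consumed R going to S: r_S/(r_S+r_T) = 0.1211.
C_S = 0.1211·C_{R0}·X = 0.1211×2.77×0.522 = 0.175 mol/dm³.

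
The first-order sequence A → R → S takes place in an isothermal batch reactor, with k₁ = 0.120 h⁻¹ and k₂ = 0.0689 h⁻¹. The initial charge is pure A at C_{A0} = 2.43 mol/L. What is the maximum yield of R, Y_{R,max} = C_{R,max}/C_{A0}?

0.473

At the optimum, C_{R,max}/C_{A0} = (k₁/k₂)^[k₂/(k₂−k₁)].
= (0.120/0.0689)^(0.0689/(0.0689−0.120)) = (1.742)^(-1.348) = 0.4733.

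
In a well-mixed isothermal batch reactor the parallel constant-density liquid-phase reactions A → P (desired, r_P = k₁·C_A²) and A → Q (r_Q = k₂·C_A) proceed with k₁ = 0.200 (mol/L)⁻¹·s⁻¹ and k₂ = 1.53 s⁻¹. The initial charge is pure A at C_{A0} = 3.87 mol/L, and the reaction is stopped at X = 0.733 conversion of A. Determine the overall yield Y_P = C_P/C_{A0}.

0.174

C_A = C_{A0}(1−X) = 1.033 mol/L.
Along a PFR/batch, dC_Q/dC_A = −r_Q/(r_P+r_Q) = −k₂/(k₂+k₁·C_A).
Integrating from C_{A0} to C_A: C_Q = (1.53/0.200)·ln[(1.53+0.200·3.87)/(1.53+0.200·1.03)] = 7.650·ln(2.304/1.737) = 2.163 mol/L.
Then C_P = (C_{A0}−C_A) − C_Q = 2.837 − 2.163 = 0.6742 mol/L.
Y_P = C_P/C_{A0} = 0.6742/3.87 = 0.174.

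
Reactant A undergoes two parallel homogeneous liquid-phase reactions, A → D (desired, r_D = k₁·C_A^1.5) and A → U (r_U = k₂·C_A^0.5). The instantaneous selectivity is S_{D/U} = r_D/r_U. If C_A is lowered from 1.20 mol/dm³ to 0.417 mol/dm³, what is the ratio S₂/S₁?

0.347

S_{D/U} = (k₁/k₂)·C_A, so S₂/S₁ = (C_{A,2}/C_{A,1}).
= 0.417/1.20 = 0.347.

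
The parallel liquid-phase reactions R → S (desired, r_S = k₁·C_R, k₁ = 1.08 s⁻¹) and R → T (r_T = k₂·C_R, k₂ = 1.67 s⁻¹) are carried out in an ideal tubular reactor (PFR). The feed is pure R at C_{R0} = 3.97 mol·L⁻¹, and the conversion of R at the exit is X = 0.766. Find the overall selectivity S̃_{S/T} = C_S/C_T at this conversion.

0.647

C_R = C_{R0}(1−X) = 0.9290 mol·L⁻¹.
Both paths are first order in R, so the instantaneous fraction to S is constant: dC_S/d(−C_R) = k₁/(k₁+k₂) = 0.3927.
C_S = 0.3927·(C_{R0}−C_R) = 0.3927×3.041 = 1.19 mol·L⁻¹.
C_T = (C_{R0}−C_R)−C_S = 1.847 mol·L⁻¹; S̃_{S/T} = 1.194/1.847 = 0.647.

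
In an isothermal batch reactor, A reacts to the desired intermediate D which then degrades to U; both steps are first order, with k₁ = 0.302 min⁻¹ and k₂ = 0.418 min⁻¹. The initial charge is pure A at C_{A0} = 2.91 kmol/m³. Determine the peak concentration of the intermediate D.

Evaluating C_D at t_opt = ln(k₂/k₁)/(k₂−k₁) gives C_{D,max}/C_{A0} = (k₁/k₂)^[k₂/(k₂−k₁)].
= (0.302/0.418)^(0.418/(0.418−0.302)) = (0.7225)^(3.603) = 0.3100.
C_{D,max} = 0.3100×2.91 = 0.902 kmol/m³.

0.902 kmol/m³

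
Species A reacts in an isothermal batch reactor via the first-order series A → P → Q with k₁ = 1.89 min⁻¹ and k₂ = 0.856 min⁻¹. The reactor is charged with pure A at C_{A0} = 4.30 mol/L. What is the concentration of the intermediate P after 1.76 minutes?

The intermediate concentration in a first-order A→B→C sequence is C_P = k₁C_{A0}(e^(−k₁t) − e^(−k₂t))/(k₂−k₁).
e^(−k₁t) = e^(−1.89×1.76) = e^(−3.326) = 0.03592; e^(−k₂t) = e^(−1.507) = 0.2217.
C_P = 1.89×4.30/(0.856−1.89) × (0.03592−0.2217) = (-7.860)×(-0.1857) = 1.460 mol/L.

1.46 mol/L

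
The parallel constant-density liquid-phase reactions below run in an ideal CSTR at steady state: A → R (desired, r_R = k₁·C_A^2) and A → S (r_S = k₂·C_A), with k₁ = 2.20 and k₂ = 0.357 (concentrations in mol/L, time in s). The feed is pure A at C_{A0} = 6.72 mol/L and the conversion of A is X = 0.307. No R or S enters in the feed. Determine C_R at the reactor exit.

1.99 mol/L

Exit C_A = C_{A0}(1−X) = 6.72×0.693 = 4.657 mol/L.
Rates in a CSTR are evaluated at the outlet concentration: r_R = 2.20×4.657^2 = 47.71, r_S = 0.357×4.657 = 1.663.
Fraction of consumed A going to R: r_R/(r_R+r_S) = 0.9663.
C_R = 0.9663·C_{A0}·X = 0.9663×6.72×0.307 = 1.99 mol/L.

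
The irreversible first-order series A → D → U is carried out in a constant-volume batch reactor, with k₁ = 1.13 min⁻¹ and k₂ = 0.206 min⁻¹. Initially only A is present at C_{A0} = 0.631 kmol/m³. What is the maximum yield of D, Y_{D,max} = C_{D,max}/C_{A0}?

Evaluating C_D at t_opt = ln(k₂/k₁)/(k₂−k₁) gives C_{D,max}/C_{A0} = (k₁/k₂)^[k₂/(k₂−k₁)].
= (1.13/0.206)^(0.206/(0.206−1.13)) = (5.485)^(-0.2229) = 0.6842.

0.684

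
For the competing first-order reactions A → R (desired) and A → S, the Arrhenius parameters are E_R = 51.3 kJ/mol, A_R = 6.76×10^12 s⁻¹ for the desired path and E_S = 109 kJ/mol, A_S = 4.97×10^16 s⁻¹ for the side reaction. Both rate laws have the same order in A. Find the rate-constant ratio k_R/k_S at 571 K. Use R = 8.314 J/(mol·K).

k_R/k_S = (A_R/A_S)·exp[−(E_R−E_S)/(RT)] = (A_R/A_S)·exp[(E_S−E_R)/(RT)].
(E_S−E_R)/(RT) = (109−51.3)×10³/(8.314×571) = 57700/4747 = 12.15.
k_R/k_S = (6.76×10^12/4.97×10^16)·exp(12.15) = 1.360×10^-4 × 1.899×10^5 = 25.8.

25.8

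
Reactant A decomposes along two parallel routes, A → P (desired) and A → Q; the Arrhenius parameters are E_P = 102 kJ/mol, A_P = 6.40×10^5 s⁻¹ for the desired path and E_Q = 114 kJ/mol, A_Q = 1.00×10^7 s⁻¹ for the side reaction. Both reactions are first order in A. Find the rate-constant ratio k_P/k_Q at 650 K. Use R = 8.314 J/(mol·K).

0.590

Since both paths have the same order in A, the concentration cancels and S_{P/Q} = k_P/k_Q = (A_P/A_Q)·exp[(E_Q−E_P)/(RT)].
(E_Q−E_P)/(RT) = (114−102)×10³/(8.314×650) = 12000/5404 = 2.221.
k_P/k_Q = (6.40×10^5/1.00×10^7)·exp(2.221) = 0.06400 × 9.212 = 0.590.
Since E_P < E_Q, lowering the temperature improves selectivity toward P.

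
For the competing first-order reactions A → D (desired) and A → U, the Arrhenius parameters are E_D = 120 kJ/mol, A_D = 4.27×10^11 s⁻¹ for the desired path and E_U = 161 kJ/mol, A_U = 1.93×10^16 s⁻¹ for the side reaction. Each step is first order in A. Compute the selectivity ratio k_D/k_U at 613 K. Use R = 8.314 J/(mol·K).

0.0690

Since both paths have the same order in A, the concentration cancels and S_{D/U} = k_D/k_U = (A_D/A_U)·exp[(E_U−E_D)/(RT)].
(E_U−E_D)/(RT) = (161−120)×10³/(8.314×613) = 41000/5096 = 8.045.
k_D/k_U = (4.27×10^11/1.93×10^16)·exp(8.045) = 2.212×10^-5 × 3117 = 0.0690.
Since E_D < E_U, lowering the temperature improves selectivity toward D.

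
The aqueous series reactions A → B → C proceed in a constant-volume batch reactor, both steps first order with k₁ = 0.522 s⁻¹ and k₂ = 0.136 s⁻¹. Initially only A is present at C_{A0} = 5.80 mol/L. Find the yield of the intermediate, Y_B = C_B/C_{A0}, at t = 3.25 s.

Solving the coupled first-order balances gives C_B(t) = [k₁/(k₂−k₁)]·C_{A0}·(e^(−k₁t) − e^(−k₂t)).
e^(−k₁t) = e^(−0.522×3.25) = e^(−1.697) = 0.1833; e^(−k₂t) = e^(−0.4420) = 0.6427.
C_B = 0.522×5.80/(0.136−0.522) × (0.1833−0.6427) = (-7.844)×(-0.4594) = 3.604 mol/L.
Y_B = C_B/C_{A0} = 3.604/5.80 = 0.621.

0.621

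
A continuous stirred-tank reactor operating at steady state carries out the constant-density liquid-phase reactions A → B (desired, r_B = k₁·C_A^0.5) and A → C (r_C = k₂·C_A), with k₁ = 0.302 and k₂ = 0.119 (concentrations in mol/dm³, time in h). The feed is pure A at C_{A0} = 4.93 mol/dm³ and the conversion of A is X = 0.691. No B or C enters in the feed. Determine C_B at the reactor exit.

Exit C_A = C_{A0}(1−X) = 4.93×0.309 = 1.523 mol/dm³.
A CSTR operates uniformly at the exit composition, giving r_B = 0.3727 and r_C = 0.1813 (each k·C_A^n at C_A = 1.523).
Fraction of consumed A going to B: r_B/(r_B+r_C) = 0.6728.
C_B = 0.6728·C_{A0}·X = 0.6728×4.93×0.691 = 2.29 mol/dm³.

2.29 mol/dm³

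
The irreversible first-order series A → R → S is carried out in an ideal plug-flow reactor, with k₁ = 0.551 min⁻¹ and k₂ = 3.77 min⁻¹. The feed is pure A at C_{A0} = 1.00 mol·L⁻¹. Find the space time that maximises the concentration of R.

The intermediate peaks when r₁ = r₂, i.e. k₁e^(−k₁τ) = k₂e^(−k₂τ), giving τ_opt = ln(k₂/k₁)/(k₂−k₁).
= ln(3.77/0.551)/(3.77−0.551) = ln(6.842)/3.219 = 1.923/3.219 = 0.597 min.

0.597 min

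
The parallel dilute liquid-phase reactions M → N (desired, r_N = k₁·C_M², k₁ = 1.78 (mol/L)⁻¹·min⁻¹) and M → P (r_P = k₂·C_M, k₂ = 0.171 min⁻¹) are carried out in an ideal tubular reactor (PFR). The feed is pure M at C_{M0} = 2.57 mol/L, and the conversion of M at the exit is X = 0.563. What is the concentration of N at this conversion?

C_M = C_{M0}(1−X) = 1.123 mol/L.
Along a PFR/batch, dC_P/dC_M = −r_P/(r_N+r_P) = −k₂/(k₂+k₁·C_M).
Integrating from C_{M0} to C_M: C_P = (0.171/1.78)·ln[(0.171+1.78·2.57)/(0.171+1.78·1.12)] = 0.09607·ln(4.746/2.170) = 0.07517 mol/L.
Then C_N = (C_{M0}−C_M) − C_P = 1.447 − 0.07517 = 1.372 mol/L.

1.37 mol/L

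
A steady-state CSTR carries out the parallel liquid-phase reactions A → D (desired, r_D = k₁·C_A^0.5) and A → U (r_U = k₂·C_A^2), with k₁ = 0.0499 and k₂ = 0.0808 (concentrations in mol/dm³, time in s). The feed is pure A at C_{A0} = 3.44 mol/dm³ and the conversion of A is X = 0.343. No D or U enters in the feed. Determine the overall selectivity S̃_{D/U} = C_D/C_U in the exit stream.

Exit C_A = C_{A0}(1−X) = 3.44×0.657 = 2.260 mol/dm³.
In a CSTR the entire volume is at exit conditions, so r_D = 0.0499×2.260^0.5 = 0.07502 and r_U = 0.0808×2.260^2 = 0.4127.
Overall selectivity = C_D/C_U = r_Dτ/(r_Uτ) = r_D/r_U = 0.182.

0.182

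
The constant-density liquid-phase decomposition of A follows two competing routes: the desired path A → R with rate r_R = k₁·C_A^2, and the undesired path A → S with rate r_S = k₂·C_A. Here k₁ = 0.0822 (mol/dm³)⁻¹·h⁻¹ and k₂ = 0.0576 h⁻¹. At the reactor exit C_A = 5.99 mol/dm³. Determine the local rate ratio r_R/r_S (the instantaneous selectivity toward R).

S_{R/S} = r_R/r_S = (k₁·C_A^2)/(k₂·C_A) = (k₁/k₂)·C_A.
= (0.0822×5.990^2) / (0.0576×5.990) = 2.949/0.3450 = 8.55.
Since the desired path is higher order in A, keeping C_A high (PFR or concentrated feed) favours R.

8.55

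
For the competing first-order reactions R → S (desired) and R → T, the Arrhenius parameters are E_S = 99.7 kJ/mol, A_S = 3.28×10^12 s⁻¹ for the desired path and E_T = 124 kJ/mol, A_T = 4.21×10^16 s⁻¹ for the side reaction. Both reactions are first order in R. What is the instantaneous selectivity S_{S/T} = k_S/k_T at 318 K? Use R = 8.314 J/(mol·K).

0.764

Since both paths have the same order in R, the concentration cancels and S_{S/T} = k_S/k_T = (A_S/A_T)·exp[(E_T−E_S)/(RT)].
(E_T−E_S)/(RT) = (124−99.7)×10³/(8.314×318) = 24300/2644 = 9.191.
k_S/k_T = (3.28×10^12/4.21×10^16)·exp(9.191) = 7.791×10^-5 × 9810 = 0.764.
Since E_S < E_T, lowering the temperature improves selectivity toward S.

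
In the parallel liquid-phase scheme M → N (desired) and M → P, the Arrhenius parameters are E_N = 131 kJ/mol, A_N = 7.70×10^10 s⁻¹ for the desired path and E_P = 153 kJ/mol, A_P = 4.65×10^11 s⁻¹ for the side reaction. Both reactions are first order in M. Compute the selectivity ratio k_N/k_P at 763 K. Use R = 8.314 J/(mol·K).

Since both paths have the same order in M, the concentration cancels and S_{N/P} = k_N/k_P = (A_N/A_P)·exp[(E_P−E_N)/(RT)].
(E_P−E_N)/(RT) = (153−131)×10³/(8.314×763) = 22000/6344 = 3.468.
k_N/k_P = (7.70×10^10/4.65×10^11)·exp(3.468) = 0.1656 × 32.07 = 5.31.
Since E_N < E_P, lowering the temperature improves selectivity toward N.

5.31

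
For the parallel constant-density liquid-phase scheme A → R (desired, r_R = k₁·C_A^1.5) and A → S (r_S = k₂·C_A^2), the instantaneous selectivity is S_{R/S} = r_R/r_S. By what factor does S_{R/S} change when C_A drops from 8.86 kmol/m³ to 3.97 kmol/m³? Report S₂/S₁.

1.49

S_{R/S} = (k₁/k₂)·C_A^-0.5, so S₂/S₁ = (C_{A,2}/C_{A,1})^-0.5.
= (3.97/8.86)^(-0.5) = (0.4481)^(-0.5) = 1.49.
Selectivity toward R rises as C_A falls — low-concentration operation is favoured.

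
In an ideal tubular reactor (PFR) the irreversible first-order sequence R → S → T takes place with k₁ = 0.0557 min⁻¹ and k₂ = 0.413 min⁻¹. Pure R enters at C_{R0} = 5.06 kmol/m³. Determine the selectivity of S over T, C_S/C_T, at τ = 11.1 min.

Solving the coupled first-order balances gives C_S(τ) = [k₁/(k₂−k₁)]·C_{R0}·(e^(−k₁τ) − e^(−k₂τ)).
e^(−k₁τ) = e^(−0.0557×11.1) = e^(−0.6183) = 0.5389; e^(−k₂τ) = e^(−4.584) = 0.01021.
C_S = 0.0557×5.06/(0.413−0.0557) × (0.5389−0.01021) = 0.7888×0.5287 = 0.4170 kmol/m³.
C_R = C_{R0}e^(−k₁τ) = 2.727 kmol/m³, so C_T = C_{R0}−C_R−C_S = 1.916 kmol/m³; C_S/C_T = 0.218.

0.218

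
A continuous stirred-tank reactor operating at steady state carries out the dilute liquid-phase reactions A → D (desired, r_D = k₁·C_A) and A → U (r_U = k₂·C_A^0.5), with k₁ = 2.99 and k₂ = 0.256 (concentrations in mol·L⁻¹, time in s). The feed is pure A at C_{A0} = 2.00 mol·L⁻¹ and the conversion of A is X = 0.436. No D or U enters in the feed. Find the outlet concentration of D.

Exit C_A = C_{A0}(1−X) = 2.00×0.564 = 1.128 mol·L⁻¹.
A CSTR operates uniformly at the exit composition, giving r_D = 3.373 and r_U = 0.2719 (each k·C_A^n at C_A = 1.128).
Fraction of consumed A going to D: r_D/(r_D+r_U) = 0.9254.
C_D = 0.9254·C_{A0}·X = 0.9254×2.00×0.436 = 0.807 mol·L⁻¹.

0.807 mol·L⁻¹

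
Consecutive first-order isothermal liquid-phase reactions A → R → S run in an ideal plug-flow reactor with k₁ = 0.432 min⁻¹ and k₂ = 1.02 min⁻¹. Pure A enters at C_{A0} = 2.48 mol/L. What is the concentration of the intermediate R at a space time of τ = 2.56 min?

0.469 mol/L

For first-order series with pure A initially, C_R(τ) = k₁C_{A0}/(k₂−k₁)·(e^(−k₁τ) − e^(−k₂τ)).
e^(−k₁τ) = e^(−0.432×2.56) = e^(−1.106) = 0.3309; e^(−k₂τ) = e^(−2.611) = 0.07345.
C_R = 0.432×2.48/(1.02−0.432) × (0.3309−0.07345) = 1.822×0.2575 = 0.4691 mol/L.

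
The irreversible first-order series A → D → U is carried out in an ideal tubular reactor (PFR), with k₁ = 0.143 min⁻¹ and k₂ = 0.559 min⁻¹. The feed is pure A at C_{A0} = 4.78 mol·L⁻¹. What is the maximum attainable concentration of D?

For a first-order series the maximum intermediate yield is C_{D,max}/C_{A0} = (k₁/k₂)^[k₂/(k₂−k₁)].
= (0.143/0.559)^(0.559/(0.559−0.143)) = (0.2558)^(1.344) = 0.1601.
C_{D,max} = 0.1601×4.78 = 0.765 mol·L⁻¹.

0.765 mol·L⁻¹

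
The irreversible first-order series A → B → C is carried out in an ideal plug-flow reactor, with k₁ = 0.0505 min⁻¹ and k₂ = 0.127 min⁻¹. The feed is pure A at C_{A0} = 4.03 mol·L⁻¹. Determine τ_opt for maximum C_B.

Setting dC_B/dτ = 0 gives τ_opt = ln(k₂/k₁)/(k₂−k₁).
= ln(0.127/0.0505)/(0.127−0.0505) = ln(2.515)/0.07650 = 0.9222/0.07650 = 12.1 min.

12.1 min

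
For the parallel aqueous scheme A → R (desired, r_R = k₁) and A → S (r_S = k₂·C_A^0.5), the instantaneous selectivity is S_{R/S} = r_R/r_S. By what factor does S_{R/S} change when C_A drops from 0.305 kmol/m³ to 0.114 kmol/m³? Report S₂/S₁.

S_{R/S} = (k₁/k₂)·C_A^-0.5, so S₂/S₁ = (C_{A,2}/C_{A,1})^-0.5.
= (0.114/0.305)^(-0.5) = (0.3738)^(-0.5) = 1.64.

1.64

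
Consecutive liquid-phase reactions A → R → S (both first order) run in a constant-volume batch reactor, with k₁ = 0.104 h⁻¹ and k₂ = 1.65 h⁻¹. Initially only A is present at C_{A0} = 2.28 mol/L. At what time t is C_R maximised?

The intermediate peaks when r₁ = r₂, i.e. k₁e^(−k₁t) = k₂e^(−k₂t), giving t_opt = ln(k₂/k₁)/(k₂−k₁).
= ln(1.65/0.104)/(1.65−0.104) = ln(15.87)/1.546 = 2.764/1.546 = 1.79 h.

1.79 h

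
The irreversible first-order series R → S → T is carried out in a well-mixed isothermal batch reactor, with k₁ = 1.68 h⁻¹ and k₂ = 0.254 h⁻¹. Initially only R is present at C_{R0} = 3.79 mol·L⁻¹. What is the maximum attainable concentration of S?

Evaluating C_S at t_opt = ln(k₂/k₁)/(k₂−k₁) gives C_{S,max}/C_{R0} = (k₁/k₂)^[k₂/(k₂−k₁)].
= (1.68/0.254)^(0.254/(0.254−1.68)) = (6.614)^(-0.1781) = 0.7143.
C_{S,max} = 0.7143×3.79 = 2.71 mol·L⁻¹.

2.71 mol·L⁻¹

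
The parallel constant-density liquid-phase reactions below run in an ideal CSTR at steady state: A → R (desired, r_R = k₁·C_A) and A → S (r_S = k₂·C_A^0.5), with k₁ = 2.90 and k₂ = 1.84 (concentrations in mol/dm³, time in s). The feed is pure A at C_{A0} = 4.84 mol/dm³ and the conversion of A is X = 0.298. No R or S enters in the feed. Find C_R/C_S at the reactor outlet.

Exit C_A = C_{A0}(1−X) = 4.84×0.702 = 3.398 mol/dm³.
Rates in a CSTR are evaluated at the outlet concentration: r_R = 2.90×3.398 = 9.853, r_S = 1.84×3.398^0.5 = 3.392.
Overall selectivity = C_R/C_S = r_Rτ/(r_Sτ) = r_R/r_S = 2.91.

2.91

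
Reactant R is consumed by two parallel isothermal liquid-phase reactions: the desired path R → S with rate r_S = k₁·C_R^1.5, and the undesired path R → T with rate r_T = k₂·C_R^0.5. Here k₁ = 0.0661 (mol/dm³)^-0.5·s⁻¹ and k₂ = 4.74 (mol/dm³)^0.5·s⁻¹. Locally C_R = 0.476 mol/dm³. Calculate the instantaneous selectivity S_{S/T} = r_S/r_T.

0.00664

S_{S/T} = r_S/r_T = (k₁·C_R^1.5)/(k₂·C_R^0.5) = (k₁/k₂)·C_R.
= (0.0661×0.4760^1.5) / (4.74×0.4760^0.5) = 0.02171/3.270 = 0.00664.
Since the desired path is higher order in R, keeping C_R high (PFR or concentrated feed) favours S.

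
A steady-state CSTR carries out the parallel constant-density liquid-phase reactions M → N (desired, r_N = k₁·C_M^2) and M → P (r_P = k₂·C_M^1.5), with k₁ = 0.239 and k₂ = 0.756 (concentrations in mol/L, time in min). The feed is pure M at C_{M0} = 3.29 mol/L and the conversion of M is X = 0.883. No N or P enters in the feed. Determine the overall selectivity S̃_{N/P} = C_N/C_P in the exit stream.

Exit C_M = C_{M0}(1−X) = 3.29×0.117 = 0.3849 mol/L.
A CSTR operates uniformly at the exit composition, giving r_N = 0.03541 and r_P = 0.1805 (each k·C_M^n at C_M = 0.3849).
Overall selectivity = C_N/C_P = r_Nτ/(r_Pτ) = r_N/r_P = 0.196.

0.196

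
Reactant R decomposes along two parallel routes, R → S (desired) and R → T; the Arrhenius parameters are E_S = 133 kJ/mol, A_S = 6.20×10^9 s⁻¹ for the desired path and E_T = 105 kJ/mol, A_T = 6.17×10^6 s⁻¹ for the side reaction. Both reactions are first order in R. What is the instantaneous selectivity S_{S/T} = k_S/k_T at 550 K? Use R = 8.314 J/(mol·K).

Since both paths have the same order in R, the concentration cancels and S_{S/T} = k_S/k_T = (A_S/A_T)·exp[(E_T−E_S)/(RT)].
(E_T−E_S)/(RT) = (105−133)×10³/(8.314×550) = -28000/4573 = -6.123.
k_S/k_T = (6.20×10^9/6.17×10^6)·exp(-6.123) = 1005 × 0.002191 = 2.20.

2.20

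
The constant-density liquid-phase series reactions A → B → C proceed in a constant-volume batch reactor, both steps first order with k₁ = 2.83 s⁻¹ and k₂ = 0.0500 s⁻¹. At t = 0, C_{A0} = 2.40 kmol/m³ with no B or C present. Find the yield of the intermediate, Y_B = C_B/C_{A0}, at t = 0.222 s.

0.464

For first-order series with pure A initially, C_B(t) = k₁C_{A0}/(k₂−k₁)·(e^(−k₁t) − e^(−k₂t)).
e^(−k₁t) = e^(−2.83×0.222) = e^(−0.6283) = 0.5335; e^(−k₂t) = e^(−0.01110) = 0.9890.
C_B = 2.83×2.40/(0.0500−2.83) × (0.5335−0.9890) = (-2.443)×(-0.4554) = 1.113 kmol/m³.
Y_B = C_B/C_{A0} = 1.113/2.40 = 0.464.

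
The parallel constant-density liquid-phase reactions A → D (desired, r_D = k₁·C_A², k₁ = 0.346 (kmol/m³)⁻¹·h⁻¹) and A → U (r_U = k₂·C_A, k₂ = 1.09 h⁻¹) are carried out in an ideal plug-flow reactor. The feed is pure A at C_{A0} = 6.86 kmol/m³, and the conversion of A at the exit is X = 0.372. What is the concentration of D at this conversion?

1.62 kmol/m³

C_A = C_{A0}(1−X) = 4.308 kmol/m³.
Along a PFR/batch, dC_U/dC_A = −r_U/(r_D+r_U) = −k₂/(k₂+k₁·C_A).
Integrating from C_{A0} to C_A: C_U = (1.09/0.346)·ln[(1.09+0.346·6.86)/(1.09+0.346·4.31)] = 3.150·ln(3.464/2.581) = 0.9271 kmol/m³.
Then C_D = (C_{A0}−C_A) − C_U = 2.552 − 0.9271 = 1.625 kmol/m³.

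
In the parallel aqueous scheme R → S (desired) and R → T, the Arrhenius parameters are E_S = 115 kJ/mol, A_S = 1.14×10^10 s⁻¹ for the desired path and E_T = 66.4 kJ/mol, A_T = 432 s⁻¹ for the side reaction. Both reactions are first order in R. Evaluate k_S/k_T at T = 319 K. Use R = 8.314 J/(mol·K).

k_S/k_T = (A_S/A_T)·exp[−(E_S−E_T)/(RT)] = (A_S/A_T)·exp[(E_T−E_S)/(RT)].
(E_T−E_S)/(RT) = (66.4−115)×10³/(8.314×319) = -48600/2652 = -18.32.
k_S/k_T = (1.14×10^10/432)·exp(-18.32) = 2.639×10^7 × 1.101×10^-8 = 0.290.
Since E_S > E_T, raising the temperature improves selectivity toward S.

0.290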